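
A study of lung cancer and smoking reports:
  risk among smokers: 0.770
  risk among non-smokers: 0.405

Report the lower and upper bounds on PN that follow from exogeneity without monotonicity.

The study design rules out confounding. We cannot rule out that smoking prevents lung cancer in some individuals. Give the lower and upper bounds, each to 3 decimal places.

0.474 ≤ PN ≤ 0.773

Let p₁ = 0.77, p₀ = 0.405.
Under exogeneity alone the bounds on PN are max{0,(p₁−p₀)/p₁} ≤ PN ≤ min{1,(1−p₀)/p₁}.
  lower = (p₁ − p₀)/p₁ = 0.365 / 0.77 ≈ 0.4740
  upper = min{1, (1 − p₀)/p₁} = 0.595 / 0.77 ≈ 0.7727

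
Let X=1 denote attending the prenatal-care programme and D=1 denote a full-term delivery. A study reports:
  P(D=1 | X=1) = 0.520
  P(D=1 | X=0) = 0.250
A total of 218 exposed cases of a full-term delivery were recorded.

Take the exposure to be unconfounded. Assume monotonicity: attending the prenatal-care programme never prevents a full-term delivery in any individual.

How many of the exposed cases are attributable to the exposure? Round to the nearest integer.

about 113 cases

Let p₁ = 0.52, p₀ = 0.25.
PN = (p₁ − p₀)/p₁ = (0.52 − 0.25) / 0.52 ≈ 0.51923.
Attributable cases ≈ PN × (exposed cases) = 0.51923 × 218 ≈ 113.19.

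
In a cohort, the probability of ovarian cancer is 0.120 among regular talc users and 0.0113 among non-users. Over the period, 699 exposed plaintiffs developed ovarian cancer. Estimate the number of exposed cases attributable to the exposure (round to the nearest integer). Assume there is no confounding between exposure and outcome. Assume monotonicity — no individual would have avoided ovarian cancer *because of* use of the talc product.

Let p₁ = 0.12, p₀ = 0.0113.
PN = (p₁ − p₀)/p₁ = (0.12 − 0.0113) / 0.12 ≈ 0.90583.
Attributable cases ≈ PN × (exposed cases) = 0.90583 × 699 ≈ 633.18.

about 633 cases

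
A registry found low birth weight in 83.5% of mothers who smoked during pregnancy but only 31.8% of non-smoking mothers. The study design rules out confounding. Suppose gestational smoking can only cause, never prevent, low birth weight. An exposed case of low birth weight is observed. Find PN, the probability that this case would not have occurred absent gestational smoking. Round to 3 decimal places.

p₁ = 0.835, p₀ = 0.318.
Under exogeneity and monotonicity, PN = (p₁ − p₀) / p₁.
PN = (0.835 − 0.318) / 0.835 = 0.517 / 0.835 ≈ 0.6192

PN ≈ 0.619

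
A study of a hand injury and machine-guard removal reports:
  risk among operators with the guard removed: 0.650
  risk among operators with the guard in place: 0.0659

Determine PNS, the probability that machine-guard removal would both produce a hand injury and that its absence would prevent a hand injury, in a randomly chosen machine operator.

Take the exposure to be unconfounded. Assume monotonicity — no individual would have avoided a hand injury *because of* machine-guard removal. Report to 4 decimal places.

Let p₁ = 0.65, p₀ = 0.0659.
Under exogeneity and monotonicity, PNS = p₁ − p₀.
PNS = 0.65 − 0.0659 = 0.5841

PNS ≈ 0.5841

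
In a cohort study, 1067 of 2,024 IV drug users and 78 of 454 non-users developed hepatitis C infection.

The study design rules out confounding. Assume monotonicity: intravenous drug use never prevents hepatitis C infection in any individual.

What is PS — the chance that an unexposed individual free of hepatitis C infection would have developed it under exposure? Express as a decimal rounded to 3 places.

p₁ = P(outcome | exposed) = 1067/2024 = 0.52717
p₀ = P(outcome | unexposed) = 78/454 = 0.17181
Under exogeneity and monotonicity, PS = (p₁ − p₀) / (1 − p₀).
PS = (0.52717 − 0.17181) / (1 − 0.17181) = 0.35537 / 0.82819 ≈ 0.4291

PS ≈ 0.429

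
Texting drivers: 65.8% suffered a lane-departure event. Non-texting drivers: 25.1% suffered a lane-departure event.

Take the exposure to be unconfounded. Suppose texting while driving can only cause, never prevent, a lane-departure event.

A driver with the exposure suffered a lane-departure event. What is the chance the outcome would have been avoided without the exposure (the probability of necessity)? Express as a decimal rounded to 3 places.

p₁ = 0.658, p₀ = 0.251.
Under exogeneity and monotonicity, PN = (p₁ − p₀) / p₁.
PN = (0.658 − 0.251) / 0.658 = 0.407 / 0.658 ≈ 0.6185

PN ≈ 0.619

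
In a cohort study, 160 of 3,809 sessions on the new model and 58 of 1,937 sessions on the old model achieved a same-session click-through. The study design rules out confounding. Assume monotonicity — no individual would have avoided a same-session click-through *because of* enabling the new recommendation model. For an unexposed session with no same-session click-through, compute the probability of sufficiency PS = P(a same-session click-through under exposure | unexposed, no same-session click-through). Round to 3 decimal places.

PS ≈ 0.012

p₁ = P(outcome | exposed) = 160/3809 = 0.042006
p₀ = P(outcome | unexposed) = 58/1937 = 0.029943
Under exogeneity and monotonicity, PS = (p₁ − p₀) / (1 − p₀).
PS = (0.042006 − 0.029943) / (1 − 0.029943) = 0.012063 / 0.97006 ≈ 0.0124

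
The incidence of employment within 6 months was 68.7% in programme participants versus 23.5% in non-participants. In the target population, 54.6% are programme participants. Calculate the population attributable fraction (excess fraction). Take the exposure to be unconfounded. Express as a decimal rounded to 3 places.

PAF ≈ 0.512

p₁ = 0.687, p₀ = 0.235.
Overall risk P(Y=1) = π·p₁ + (1−π)·p₀ = 0.546×0.687 + 0.454×0.235 = 0.48179.
Under exogeneity, PAF = [P(Y=1) − p₀] / P(Y=1).
PAF = (0.48179 − 0.235) / 0.48179 ≈ 0.5122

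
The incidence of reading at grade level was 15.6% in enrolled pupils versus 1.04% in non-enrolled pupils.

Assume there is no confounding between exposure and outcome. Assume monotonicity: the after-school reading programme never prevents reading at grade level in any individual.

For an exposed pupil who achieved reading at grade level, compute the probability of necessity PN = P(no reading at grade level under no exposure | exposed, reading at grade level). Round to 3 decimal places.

p₁ = 0.156, p₀ = 0.0104.
Under exogeneity and monotonicity, PN = (p₁ − p₀) / p₁.
PN = (0.156 − 0.0104) / 0.156 = 0.1456 / 0.156 ≈ 0.9333

PN ≈ 0.933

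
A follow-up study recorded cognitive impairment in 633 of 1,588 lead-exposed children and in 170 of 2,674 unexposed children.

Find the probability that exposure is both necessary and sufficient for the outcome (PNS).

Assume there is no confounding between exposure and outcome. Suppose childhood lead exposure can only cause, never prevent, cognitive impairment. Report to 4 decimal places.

p₁ = P(outcome | exposed) = 633/1588 = 0.39861
p₀ = P(outcome | unexposed) = 170/2674 = 0.063575
Under exogeneity and monotonicity, PNS = p₁ − p₀.
PNS = 0.39861 − 0.063575 = 0.33504

PNS ≈ 0.3350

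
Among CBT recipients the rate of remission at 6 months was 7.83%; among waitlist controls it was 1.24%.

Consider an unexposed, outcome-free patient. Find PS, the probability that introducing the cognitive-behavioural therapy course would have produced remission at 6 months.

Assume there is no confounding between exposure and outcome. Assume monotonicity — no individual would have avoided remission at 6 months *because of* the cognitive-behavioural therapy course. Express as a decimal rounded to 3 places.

p₁ = 0.0783, p₀ = 0.0124.
Under exogeneity and monotonicity, PS = (p₁ − p₀) / (1 − p₀).
PS = (0.0783 − 0.0124) / (1 − 0.0124) = 0.0659 / 0.9876 ≈ 0.0667

PS ≈ 0.067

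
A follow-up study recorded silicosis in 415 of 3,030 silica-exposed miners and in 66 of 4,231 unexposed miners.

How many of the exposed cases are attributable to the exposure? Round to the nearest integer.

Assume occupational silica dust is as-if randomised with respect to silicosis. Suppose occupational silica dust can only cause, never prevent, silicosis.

p₁ = P(outcome | exposed) = 415/3030 = 0.13696
p₀ = P(outcome | unexposed) = 66/4231 = 0.015599
PN = (p₁ − p₀)/p₁ = (0.13696 − 0.015599) / 0.13696 ≈ 0.88611.
Attributable cases ≈ PN × (exposed cases) = 0.88611 × 415 ≈ 367.73.

about 368 cases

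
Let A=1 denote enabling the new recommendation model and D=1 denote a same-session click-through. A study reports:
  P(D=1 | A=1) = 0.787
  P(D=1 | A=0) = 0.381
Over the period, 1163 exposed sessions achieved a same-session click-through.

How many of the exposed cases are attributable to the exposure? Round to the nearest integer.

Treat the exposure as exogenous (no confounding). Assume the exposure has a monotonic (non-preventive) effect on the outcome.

Let p₁ = 0.787, p₀ = 0.381.
PN = (p₁ − p₀)/p₁ = (0.787 − 0.381) / 0.787 ≈ 0.51588.
Attributable cases ≈ PN × (exposed cases) = 0.51588 × 1163 ≈ 599.97.

about 600 cases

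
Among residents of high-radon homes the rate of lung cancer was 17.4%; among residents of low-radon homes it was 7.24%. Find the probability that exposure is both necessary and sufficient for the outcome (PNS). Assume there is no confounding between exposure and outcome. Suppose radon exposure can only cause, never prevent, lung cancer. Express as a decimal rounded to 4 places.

p₁ = 0.174, p₀ = 0.0724.
Under exogeneity and monotonicity, PNS = p₁ − p₀.
PNS = 0.174 − 0.0724 = 0.1016

PNS ≈ 0.1016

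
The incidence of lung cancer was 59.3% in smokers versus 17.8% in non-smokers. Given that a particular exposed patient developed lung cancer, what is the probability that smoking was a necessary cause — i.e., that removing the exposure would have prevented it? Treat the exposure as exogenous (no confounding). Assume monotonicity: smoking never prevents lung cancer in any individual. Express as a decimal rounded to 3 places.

PN ≈ 0.700

p₁ = 0.593, p₀ = 0.178.
Under exogeneity and monotonicity, PN = (p₁ − p₀) / p₁.
PN = (0.593 − 0.178) / 0.593 = 0.415 / 0.593 ≈ 0.6998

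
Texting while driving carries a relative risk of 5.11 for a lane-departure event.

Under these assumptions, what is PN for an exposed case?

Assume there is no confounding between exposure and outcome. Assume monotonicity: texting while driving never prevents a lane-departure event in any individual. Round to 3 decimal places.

Under exogeneity and monotonicity, PN = (RR − 1) / RR = 1 − 1/RR.
PN = (5.11 − 1) / 5.11 = 4.11 / 5.11 ≈ 0.8043

PN ≈ 0.804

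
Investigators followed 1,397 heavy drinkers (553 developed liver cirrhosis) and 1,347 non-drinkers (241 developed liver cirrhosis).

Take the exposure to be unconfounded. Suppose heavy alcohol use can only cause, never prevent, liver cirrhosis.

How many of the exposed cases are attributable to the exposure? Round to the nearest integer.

about 303 cases

p₁ = P(outcome | exposed) = 553/1397 = 0.39585
p₀ = P(outcome | unexposed) = 241/1347 = 0.17892
PN = (p₁ − p₀)/p₁ = (0.39585 − 0.17892) / 0.39585 ≈ 0.54802.
Attributable cases ≈ PN × (exposed cases) = 0.54802 × 553 ≈ 303.05.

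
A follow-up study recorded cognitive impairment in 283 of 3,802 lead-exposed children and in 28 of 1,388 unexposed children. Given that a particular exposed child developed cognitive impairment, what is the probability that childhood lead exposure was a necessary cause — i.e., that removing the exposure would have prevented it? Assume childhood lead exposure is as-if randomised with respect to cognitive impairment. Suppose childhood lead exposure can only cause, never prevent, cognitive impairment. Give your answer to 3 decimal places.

PN ≈ 0.729

p₁ = P(outcome | exposed) = 283/3802 = 0.074435
p₀ = P(outcome | unexposed) = 28/1388 = 0.020173
Under exogeneity and monotonicity, PN = (p₁ − p₀) / p₁.
PN = (0.074435 − 0.020173) / 0.074435 = 0.054262 / 0.074435 ≈ 0.7290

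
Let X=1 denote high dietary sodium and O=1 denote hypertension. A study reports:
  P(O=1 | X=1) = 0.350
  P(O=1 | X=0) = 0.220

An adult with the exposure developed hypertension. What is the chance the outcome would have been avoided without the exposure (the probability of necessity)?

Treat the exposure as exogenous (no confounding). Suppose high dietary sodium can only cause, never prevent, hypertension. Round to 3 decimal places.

PN ≈ 0.371

Let p₁ = 0.35, p₀ = 0.22.
Under exogeneity and monotonicity, PN = (p₁ − p₀) / p₁.
PN = (0.35 − 0.22) / 0.35 = 0.13 / 0.35 ≈ 0.3714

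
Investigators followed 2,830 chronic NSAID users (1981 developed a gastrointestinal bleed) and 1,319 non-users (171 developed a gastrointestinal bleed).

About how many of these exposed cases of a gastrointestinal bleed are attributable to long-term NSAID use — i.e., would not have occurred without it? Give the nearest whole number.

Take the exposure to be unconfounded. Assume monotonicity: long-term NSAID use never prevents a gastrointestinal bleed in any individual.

p₁ = P(outcome | exposed) = 1981/2830 = 0.7
p₀ = P(outcome | unexposed) = 171/1319 = 0.12964
PN = (p₁ − p₀)/p₁ = (0.7 − 0.12964) / 0.7 ≈ 0.81479.
Attributable cases ≈ PN × (exposed cases) = 0.81479 × 1981 ≈ 1614.11.

about 1614 cases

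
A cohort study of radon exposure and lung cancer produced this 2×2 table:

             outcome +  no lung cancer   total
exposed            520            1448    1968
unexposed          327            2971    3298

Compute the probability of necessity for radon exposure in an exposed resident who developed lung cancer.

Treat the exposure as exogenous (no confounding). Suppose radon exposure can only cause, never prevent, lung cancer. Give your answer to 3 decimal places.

p₁ = P(outcome | exposed) = 520/1968 = 0.26423
p₀ = P(outcome | unexposed) = 327/3298 = 0.099151
Under exogeneity and monotonicity, PN = (p₁ − p₀) / p₁.
PN = (0.26423 − 0.099151) / 0.26423 = 0.16508 / 0.26423 ≈ 0.6248

PN ≈ 0.625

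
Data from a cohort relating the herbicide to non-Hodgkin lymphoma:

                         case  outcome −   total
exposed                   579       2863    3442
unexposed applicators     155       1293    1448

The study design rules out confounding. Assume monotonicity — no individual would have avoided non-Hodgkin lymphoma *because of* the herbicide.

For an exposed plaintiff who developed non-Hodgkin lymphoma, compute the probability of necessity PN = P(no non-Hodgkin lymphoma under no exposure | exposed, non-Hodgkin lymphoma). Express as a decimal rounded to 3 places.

p₁ = P(outcome | exposed) = 579/3442 = 0.16822
p₀ = P(outcome | unexposed) = 155/1448 = 0.10704
Under exogeneity and monotonicity, PN = (p₁ − p₀) / p₁.
PN = (0.16822 − 0.10704) / 0.16822 = 0.061172 / 0.16822 ≈ 0.3637

PN ≈ 0.364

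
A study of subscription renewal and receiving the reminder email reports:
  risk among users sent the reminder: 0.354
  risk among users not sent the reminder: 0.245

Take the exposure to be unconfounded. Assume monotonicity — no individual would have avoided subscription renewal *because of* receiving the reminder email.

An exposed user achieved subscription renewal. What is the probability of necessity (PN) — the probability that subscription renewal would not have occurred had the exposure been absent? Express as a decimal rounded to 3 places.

PN ≈ 0.308

Let p₁ = 0.354, p₀ = 0.245.
Under exogeneity and monotonicity, PN = (p₁ − p₀) / p₁.
PN = (0.354 − 0.245) / 0.354 = 0.109 / 0.354 ≈ 0.3079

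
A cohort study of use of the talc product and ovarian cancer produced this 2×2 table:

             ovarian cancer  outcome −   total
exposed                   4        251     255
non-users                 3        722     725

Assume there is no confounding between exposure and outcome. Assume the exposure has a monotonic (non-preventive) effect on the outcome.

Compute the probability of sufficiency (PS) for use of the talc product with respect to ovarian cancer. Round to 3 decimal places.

p₁ = P(outcome | exposed) = 4/255 = 0.015686
p₀ = P(outcome | unexposed) = 3/725 = 0.0041379
Under exogeneity and monotonicity, PS = (p₁ − p₀)/(1 − p₀).
PS = (0.015686 − 0.0041379) / 0.99586 ≈ 0.0116

PS ≈ 0.012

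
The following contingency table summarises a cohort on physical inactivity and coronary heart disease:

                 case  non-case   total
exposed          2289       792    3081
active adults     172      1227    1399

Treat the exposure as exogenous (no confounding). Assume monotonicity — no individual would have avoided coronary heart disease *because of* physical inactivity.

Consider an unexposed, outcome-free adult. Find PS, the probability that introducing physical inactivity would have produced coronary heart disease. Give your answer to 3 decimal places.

PS ≈ 0.707

p₁ = P(outcome | exposed) = 2289/3081 = 0.74294
p₀ = P(outcome | unexposed) = 172/1399 = 0.12294
Under exogeneity and monotonicity, PS = (p₁ − p₀) / (1 − p₀).
PS = (0.74294 − 0.12294) / (1 − 0.12294) = 0.62 / 0.87706 ≈ 0.7069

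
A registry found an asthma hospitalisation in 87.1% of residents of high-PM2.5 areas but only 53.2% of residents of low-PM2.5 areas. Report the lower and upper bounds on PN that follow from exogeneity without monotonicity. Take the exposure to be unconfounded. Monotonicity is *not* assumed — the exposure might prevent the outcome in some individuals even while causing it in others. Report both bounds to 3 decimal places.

p₁ = 0.871, p₀ = 0.532.
Under exogeneity alone the bounds on PN are max{0,(p₁−p₀)/p₁} ≤ PN ≤ min{1,(1−p₀)/p₁}.
  lower = (p₁ − p₀)/p₁ = 0.339 / 0.871 ≈ 0.3892
  upper = min{1, (1 − p₀)/p₁} = 0.468 / 0.871 ≈ 0.5373

0.389 ≤ PN ≤ 0.537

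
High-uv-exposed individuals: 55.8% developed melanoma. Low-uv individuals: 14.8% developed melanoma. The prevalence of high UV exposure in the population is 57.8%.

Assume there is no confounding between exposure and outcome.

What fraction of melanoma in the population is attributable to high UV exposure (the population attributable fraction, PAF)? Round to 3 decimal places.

PAF ≈ 0.616

p₁ = 0.558, p₀ = 0.148.
Overall risk P(Y=1) = π·p₁ + (1−π)·p₀ = 0.578×0.558 + 0.422×0.148 = 0.38498.
Under exogeneity, PAF = [P(Y=1) − p₀] / P(Y=1).
PAF = (0.38498 − 0.148) / 0.38498 ≈ 0.6156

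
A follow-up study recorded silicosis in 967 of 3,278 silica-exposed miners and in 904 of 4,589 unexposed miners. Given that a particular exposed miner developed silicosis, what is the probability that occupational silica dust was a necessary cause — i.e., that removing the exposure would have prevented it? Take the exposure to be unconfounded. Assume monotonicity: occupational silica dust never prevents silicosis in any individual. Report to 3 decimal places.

PN ≈ 0.332

p₁ = P(outcome | exposed) = 967/3278 = 0.295
p₀ = P(outcome | unexposed) = 904/4589 = 0.19699
Under exogeneity and monotonicity, PN = (p₁ − p₀) / p₁.
PN = (0.295 − 0.19699) / 0.295 = 0.098004 / 0.295 ≈ 0.3322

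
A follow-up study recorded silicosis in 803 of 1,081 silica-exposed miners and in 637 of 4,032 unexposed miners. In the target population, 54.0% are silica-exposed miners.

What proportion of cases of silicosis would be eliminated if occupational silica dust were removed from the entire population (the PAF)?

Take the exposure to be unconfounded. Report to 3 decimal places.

p₁ = P(outcome | exposed) = 803/1081 = 0.74283
p₀ = P(outcome | unexposed) = 637/4032 = 0.15799
Overall risk P(Y=1) = π·p₁ + (1−π)·p₀ = 0.54×0.74283 + 0.46×0.15799 = 0.4738.
Under exogeneity, PAF = [P(Y=1) − p₀] / P(Y=1).
PAF = (0.4738 − 0.15799) / 0.4738 ≈ 0.6666

PAF ≈ 0.667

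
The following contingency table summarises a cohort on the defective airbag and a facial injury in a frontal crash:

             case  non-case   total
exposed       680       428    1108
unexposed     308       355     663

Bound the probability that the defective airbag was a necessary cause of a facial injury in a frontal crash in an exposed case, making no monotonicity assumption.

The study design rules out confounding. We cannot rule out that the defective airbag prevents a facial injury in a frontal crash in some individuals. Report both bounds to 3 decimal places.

p₁ = P(outcome | exposed) = 680/1108 = 0.61372
p₀ = P(outcome | unexposed) = 308/663 = 0.46456
Under exogeneity alone the bounds on PN are max{0,(p₁−p₀)/p₁} ≤ PN ≤ min{1,(1−p₀)/p₁}.
  lower = (p₁ − p₀)/p₁ = 0.14916 / 0.61372 ≈ 0.2430
  upper = min{1, (1 − p₀)/p₁} = 0.53544 / 0.61372 ≈ 0.8725

0.243 ≤ PN ≤ 0.872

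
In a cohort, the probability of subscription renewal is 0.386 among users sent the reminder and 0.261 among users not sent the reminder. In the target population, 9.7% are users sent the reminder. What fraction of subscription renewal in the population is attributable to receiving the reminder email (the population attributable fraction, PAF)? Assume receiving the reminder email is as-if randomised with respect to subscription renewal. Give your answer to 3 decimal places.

Let p₁ = 0.386, p₀ = 0.261.
Overall risk P(Y=1) = π·p₁ + (1−π)·p₀ = 0.097×0.386 + 0.903×0.261 = 0.27313.
Under exogeneity, PAF = [P(Y=1) − p₀] / P(Y=1).
PAF = (0.27313 − 0.261) / 0.27313 ≈ 0.0444

PAF ≈ 0.044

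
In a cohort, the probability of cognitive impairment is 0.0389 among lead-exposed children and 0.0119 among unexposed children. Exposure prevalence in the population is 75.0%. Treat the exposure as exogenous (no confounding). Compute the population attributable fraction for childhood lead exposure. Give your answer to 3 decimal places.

Let p₁ = 0.0389, p₀ = 0.0119.
Overall risk P(Y=1) = π·p₁ + (1−π)·p₀ = 0.75×0.0389 + 0.25×0.0119 = 0.03215.
Under exogeneity, PAF = [P(Y=1) − p₀] / P(Y=1).
PAF = (0.03215 − 0.0119) / 0.03215 ≈ 0.6299

PAF ≈ 0.630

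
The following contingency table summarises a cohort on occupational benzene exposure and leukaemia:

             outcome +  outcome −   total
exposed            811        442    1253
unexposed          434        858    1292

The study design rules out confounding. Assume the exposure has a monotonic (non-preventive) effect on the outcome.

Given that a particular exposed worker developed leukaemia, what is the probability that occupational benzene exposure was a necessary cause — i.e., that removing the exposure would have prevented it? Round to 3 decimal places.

PN ≈ 0.481

p₁ = P(outcome | exposed) = 811/1253 = 0.64725
p₀ = P(outcome | unexposed) = 434/1292 = 0.33591
Under exogeneity and monotonicity, PN = (p₁ − p₀)/p₁.
PN = (0.64725 − 0.33591) / 0.64725 ≈ 0.4810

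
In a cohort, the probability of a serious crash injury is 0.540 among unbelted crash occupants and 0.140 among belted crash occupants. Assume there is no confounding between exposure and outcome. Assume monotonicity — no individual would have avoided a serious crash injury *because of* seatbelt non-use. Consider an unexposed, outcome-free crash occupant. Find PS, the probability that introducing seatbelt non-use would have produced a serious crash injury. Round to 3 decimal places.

Let p₁ = 0.54, p₀ = 0.14.
Under exogeneity and monotonicity, PS = (p₁ − p₀) / (1 − p₀).
PS = (0.54 − 0.14) / (1 − 0.14) = 0.4 / 0.86 ≈ 0.4651

PS ≈ 0.465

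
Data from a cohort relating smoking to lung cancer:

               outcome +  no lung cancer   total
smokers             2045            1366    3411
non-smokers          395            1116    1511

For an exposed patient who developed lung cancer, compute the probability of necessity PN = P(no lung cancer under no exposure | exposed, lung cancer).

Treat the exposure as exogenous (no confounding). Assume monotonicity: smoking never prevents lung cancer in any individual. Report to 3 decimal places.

PN ≈ 0.564

p₁ = P(outcome | exposed) = 2045/3411 = 0.59953
p₀ = P(outcome | unexposed) = 395/1511 = 0.26142
Under exogeneity and monotonicity, PN = (p₁ − p₀)/p₁.
PN = (0.59953 − 0.26142) / 0.59953 ≈ 0.5640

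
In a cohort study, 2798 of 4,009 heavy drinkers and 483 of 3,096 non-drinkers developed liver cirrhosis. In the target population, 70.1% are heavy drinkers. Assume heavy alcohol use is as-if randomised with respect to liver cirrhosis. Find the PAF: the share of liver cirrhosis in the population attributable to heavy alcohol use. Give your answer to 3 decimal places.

PAF ≈ 0.709

p₁ = P(outcome | exposed) = 2798/4009 = 0.69793
p₀ = P(outcome | unexposed) = 483/3096 = 0.15601
Overall risk P(Y=1) = π·p₁ + (1−π)·p₀ = 0.701×0.69793 + 0.299×0.15601 = 0.5359.
Under exogeneity, PAF = [P(Y=1) − p₀] / P(Y=1).
PAF = (0.5359 − 0.15601) / 0.5359 ≈ 0.7089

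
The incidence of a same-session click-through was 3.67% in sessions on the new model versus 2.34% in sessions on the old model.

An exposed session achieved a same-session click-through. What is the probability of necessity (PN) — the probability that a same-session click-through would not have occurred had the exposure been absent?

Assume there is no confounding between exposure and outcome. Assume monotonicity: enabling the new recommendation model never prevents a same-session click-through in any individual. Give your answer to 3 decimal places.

PN ≈ 0.362

p₁ = 0.0367, p₀ = 0.0234.
Under exogeneity and monotonicity, PN = (p₁ − p₀) / p₁.
PN = (0.0367 − 0.0234) / 0.0367 = 0.0133 / 0.0367 ≈ 0.3624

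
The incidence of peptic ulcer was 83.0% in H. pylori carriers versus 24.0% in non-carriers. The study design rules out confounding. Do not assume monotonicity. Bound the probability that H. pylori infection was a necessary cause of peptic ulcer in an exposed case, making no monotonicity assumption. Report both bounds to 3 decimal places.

0.711 ≤ PN ≤ 0.916

p₁ = 0.83, p₀ = 0.24.
Under exogeneity alone the bounds on PN are max{0,(p₁−p₀)/p₁} ≤ PN ≤ min{1,(1−p₀)/p₁}.
  lower = (p₁ − p₀)/p₁ = 0.59 / 0.83 ≈ 0.7108
  upper = min{1, (1 − p₀)/p₁} = 0.76 / 0.83 ≈ 0.9157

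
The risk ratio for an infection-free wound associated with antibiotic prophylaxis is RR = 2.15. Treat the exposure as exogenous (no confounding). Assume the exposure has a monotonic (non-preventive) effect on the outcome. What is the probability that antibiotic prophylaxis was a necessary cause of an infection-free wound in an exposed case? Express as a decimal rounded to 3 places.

PN ≈ 0.535

Under exogeneity and monotonicity, PN = (RR − 1) / RR = 1 − 1/RR.
PN = (2.15 − 1) / 2.15 = 1.15 / 2.15 ≈ 0.5349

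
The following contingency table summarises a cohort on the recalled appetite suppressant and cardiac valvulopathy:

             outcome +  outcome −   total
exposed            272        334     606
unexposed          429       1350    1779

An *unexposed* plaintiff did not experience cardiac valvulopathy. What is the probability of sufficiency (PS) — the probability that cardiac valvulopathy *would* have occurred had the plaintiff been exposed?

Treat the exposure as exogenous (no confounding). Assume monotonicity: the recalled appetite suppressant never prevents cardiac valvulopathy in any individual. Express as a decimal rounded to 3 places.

p₁ = P(outcome | exposed) = 272/606 = 0.44884
p₀ = P(outcome | unexposed) = 429/1779 = 0.24115
Under exogeneity and monotonicity, PS = (p₁ − p₀) / (1 − p₀).
PS = (0.44884 − 0.24115) / (1 − 0.24115) = 0.2077 / 0.75885 ≈ 0.2737

PS ≈ 0.274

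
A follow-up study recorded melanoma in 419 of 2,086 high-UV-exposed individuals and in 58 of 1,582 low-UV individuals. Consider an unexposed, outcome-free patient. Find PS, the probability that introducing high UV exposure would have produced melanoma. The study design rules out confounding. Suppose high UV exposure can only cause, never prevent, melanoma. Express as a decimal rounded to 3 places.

PS ≈ 0.170

p₁ = P(outcome | exposed) = 419/2086 = 0.20086
p₀ = P(outcome | unexposed) = 58/1582 = 0.036662
Under exogeneity and monotonicity, PS = (p₁ − p₀) / (1 − p₀).
PS = (0.20086 − 0.036662) / (1 − 0.036662) = 0.1642 / 0.96334 ≈ 0.1704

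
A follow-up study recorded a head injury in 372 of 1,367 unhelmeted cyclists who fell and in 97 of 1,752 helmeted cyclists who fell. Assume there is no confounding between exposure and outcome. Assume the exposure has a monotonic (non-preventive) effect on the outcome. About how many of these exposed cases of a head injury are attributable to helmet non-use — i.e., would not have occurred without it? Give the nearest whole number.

p₁ = P(outcome | exposed) = 372/1367 = 0.27213
p₀ = P(outcome | unexposed) = 97/1752 = 0.055365
PN = (p₁ − p₀)/p₁ = (0.27213 − 0.055365) / 0.27213 ≈ 0.79655.
Attributable cases ≈ PN × (exposed cases) = 0.79655 × 372 ≈ 296.32.

about 296 cases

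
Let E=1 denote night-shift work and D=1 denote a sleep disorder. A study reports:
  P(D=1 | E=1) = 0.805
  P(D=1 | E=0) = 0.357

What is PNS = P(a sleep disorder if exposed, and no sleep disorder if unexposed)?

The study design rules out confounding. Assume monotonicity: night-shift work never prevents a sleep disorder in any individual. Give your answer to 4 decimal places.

PNS ≈ 0.4480

Let p₁ = 0.805, p₀ = 0.357.
Under exogeneity and monotonicity, PNS = p₁ − p₀.
PNS = 0.805 − 0.357 = 0.448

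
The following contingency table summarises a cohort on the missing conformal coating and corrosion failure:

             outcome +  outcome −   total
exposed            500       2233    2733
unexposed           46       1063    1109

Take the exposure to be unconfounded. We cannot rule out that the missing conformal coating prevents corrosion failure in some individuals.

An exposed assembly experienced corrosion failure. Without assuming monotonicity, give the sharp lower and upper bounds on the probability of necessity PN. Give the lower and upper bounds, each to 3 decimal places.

0.773 ≤ PN ≤ 1.000

p₁ = P(outcome | exposed) = 500/2733 = 0.18295
p₀ = P(outcome | unexposed) = 46/1109 = 0.041479
Under exogeneity alone the bounds on PN are max{0,(p₁−p₀)/p₁} ≤ PN ≤ min{1,(1−p₀)/p₁}.
  lower = (p₁ − p₀)/p₁ = 0.14147 / 0.18295 ≈ 0.7733
  upper = min{1, (1 − p₀)/p₁} = 0.95852 / 0.18295 ≈ 5.2393 → capped at 1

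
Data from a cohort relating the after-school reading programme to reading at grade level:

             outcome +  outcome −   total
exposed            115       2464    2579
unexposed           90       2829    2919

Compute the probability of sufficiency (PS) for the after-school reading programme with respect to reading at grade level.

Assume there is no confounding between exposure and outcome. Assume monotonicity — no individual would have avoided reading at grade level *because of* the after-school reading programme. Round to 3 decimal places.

PS ≈ 0.014

p₁ = P(outcome | exposed) = 115/2579 = 0.044591
p₀ = P(outcome | unexposed) = 90/2919 = 0.030832
Under exogeneity and monotonicity, PS = (p₁ − p₀)/(1 − p₀).
PS = (0.044591 − 0.030832) / 0.96917 ≈ 0.0142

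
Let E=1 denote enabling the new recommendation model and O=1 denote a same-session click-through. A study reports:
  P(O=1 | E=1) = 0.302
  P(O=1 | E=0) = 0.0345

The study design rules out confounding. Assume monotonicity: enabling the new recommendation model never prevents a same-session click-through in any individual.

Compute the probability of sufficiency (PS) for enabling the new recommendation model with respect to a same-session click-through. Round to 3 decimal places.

PS ≈ 0.277

Let p₁ = 0.302, p₀ = 0.0345.
Under exogeneity and monotonicity, PS = (p₁ − p₀) / (1 − p₀).
PS = (0.302 − 0.0345) / (1 − 0.0345) = 0.2675 / 0.9655 ≈ 0.2771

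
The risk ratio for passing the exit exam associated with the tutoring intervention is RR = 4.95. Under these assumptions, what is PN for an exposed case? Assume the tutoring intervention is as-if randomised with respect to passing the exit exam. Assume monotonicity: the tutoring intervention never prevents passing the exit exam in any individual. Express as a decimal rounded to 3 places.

PN ≈ 0.798

Under exogeneity and monotonicity, PN = (RR − 1) / RR = 1 − 1/RR.
PN = (4.95 − 1) / 4.95 = 3.95 / 4.95 ≈ 0.7980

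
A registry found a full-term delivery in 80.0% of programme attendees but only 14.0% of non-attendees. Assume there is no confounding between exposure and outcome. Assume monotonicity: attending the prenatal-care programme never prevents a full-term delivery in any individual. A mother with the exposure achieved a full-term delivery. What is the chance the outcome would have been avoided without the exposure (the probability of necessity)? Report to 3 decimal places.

p₁ = 0.8, p₀ = 0.14.
Under exogeneity and monotonicity, PN = (p₁ − p₀) / p₁.
PN = (0.8 − 0.14) / 0.8 = 0.66 / 0.8 ≈ 0.8250

PN ≈ 0.825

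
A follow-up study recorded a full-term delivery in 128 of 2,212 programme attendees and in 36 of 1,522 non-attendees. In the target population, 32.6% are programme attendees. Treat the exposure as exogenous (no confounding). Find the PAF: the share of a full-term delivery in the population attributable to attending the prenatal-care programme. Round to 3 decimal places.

p₁ = P(outcome | exposed) = 128/2212 = 0.057866
p₀ = P(outcome | unexposed) = 36/1522 = 0.023653
Overall risk P(Y=1) = π·p₁ + (1−π)·p₀ = 0.326×0.057866 + 0.674×0.023653 = 0.034807.
Under exogeneity, PAF = [P(Y=1) − p₀] / P(Y=1).
PAF = (0.034807 − 0.023653) / 0.034807 ≈ 0.3204

PAF ≈ 0.320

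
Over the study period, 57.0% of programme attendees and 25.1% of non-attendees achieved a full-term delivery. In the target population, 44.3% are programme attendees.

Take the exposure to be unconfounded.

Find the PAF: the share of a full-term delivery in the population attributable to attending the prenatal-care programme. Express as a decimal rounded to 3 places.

PAF ≈ 0.360

p₁ = 0.57, p₀ = 0.251.
Overall risk P(Y=1) = π·p₁ + (1−π)·p₀ = 0.443×0.57 + 0.557×0.251 = 0.39232.
Under exogeneity, PAF = [P(Y=1) − p₀] / P(Y=1).
PAF = (0.39232 − 0.251) / 0.39232 ≈ 0.3602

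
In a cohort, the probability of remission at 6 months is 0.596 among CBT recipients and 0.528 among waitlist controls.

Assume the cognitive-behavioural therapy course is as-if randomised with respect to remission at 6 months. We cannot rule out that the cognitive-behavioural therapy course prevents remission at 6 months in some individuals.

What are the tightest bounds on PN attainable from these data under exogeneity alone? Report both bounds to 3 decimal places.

Let p₁ = 0.596, p₀ = 0.528.
Under exogeneity alone the bounds on PN are max{0,(p₁−p₀)/p₁} ≤ PN ≤ min{1,(1−p₀)/p₁}.
  lower = (p₁ − p₀)/p₁ = 0.068 / 0.596 ≈ 0.1141
  upper = min{1, (1 − p₀)/p₁} = 0.472 / 0.596 ≈ 0.7919

0.114 ≤ PN ≤ 0.792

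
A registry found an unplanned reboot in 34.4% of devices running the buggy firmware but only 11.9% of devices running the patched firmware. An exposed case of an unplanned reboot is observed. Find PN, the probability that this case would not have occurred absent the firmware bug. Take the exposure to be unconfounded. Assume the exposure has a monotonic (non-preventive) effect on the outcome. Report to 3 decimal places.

p₁ = 0.344, p₀ = 0.119.
Under exogeneity and monotonicity, PN = (p₁ − p₀) / p₁.
PN = (0.344 − 0.119) / 0.344 = 0.225 / 0.344 ≈ 0.6541

PN ≈ 0.654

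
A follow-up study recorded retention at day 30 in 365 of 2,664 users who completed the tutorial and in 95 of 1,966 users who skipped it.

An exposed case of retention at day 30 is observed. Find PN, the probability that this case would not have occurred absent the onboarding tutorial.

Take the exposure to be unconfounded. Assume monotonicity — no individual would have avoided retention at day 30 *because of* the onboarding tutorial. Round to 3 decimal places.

PN ≈ 0.647

p₁ = P(outcome | exposed) = 365/2664 = 0.13701
p₀ = P(outcome | unexposed) = 95/1966 = 0.048321
Under exogeneity and monotonicity, PN = (p₁ − p₀) / p₁.
PN = (0.13701 − 0.048321) / 0.13701 = 0.088691 / 0.13701 ≈ 0.6473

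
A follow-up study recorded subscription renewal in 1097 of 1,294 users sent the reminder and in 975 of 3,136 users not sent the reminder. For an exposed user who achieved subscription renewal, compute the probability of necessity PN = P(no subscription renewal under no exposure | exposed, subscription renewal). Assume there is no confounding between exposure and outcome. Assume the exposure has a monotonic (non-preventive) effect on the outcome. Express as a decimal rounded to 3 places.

p₁ = P(outcome | exposed) = 1097/1294 = 0.84776
p₀ = P(outcome | unexposed) = 975/3136 = 0.31091
Under exogeneity and monotonicity, PN = (p₁ − p₀) / p₁.
PN = (0.84776 − 0.31091) / 0.84776 = 0.53685 / 0.84776 ≈ 0.6333

PN ≈ 0.633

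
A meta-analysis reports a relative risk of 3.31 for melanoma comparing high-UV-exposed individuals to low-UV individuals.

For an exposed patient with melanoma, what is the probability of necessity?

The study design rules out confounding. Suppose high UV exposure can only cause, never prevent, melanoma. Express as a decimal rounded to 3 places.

Under exogeneity and monotonicity, PN = (RR − 1) / RR = 1 − 1/RR.
PN = (3.31 − 1) / 3.31 = 2.31 / 3.31 ≈ 0.6979

PN ≈ 0.698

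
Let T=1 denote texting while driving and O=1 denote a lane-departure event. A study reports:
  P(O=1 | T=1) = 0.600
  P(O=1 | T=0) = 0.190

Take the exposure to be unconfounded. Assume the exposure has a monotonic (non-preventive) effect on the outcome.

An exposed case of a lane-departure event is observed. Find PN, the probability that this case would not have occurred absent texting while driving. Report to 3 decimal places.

Let p₁ = 0.6, p₀ = 0.19.
Under exogeneity and monotonicity, PN = (p₁ − p₀) / p₁.
PN = (0.6 − 0.19) / 0.6 = 0.41 / 0.6 ≈ 0.6833

PN ≈ 0.683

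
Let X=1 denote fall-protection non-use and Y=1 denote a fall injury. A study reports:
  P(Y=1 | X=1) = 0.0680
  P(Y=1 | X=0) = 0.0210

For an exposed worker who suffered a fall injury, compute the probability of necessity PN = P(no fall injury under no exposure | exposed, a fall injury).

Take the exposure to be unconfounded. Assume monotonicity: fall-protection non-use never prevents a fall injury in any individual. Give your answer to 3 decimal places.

Let p₁ = 0.068, p₀ = 0.021.
Under exogeneity and monotonicity, PN = (p₁ − p₀) / p₁.
PN = (0.068 − 0.021) / 0.068 = 0.047 / 0.068 ≈ 0.6912

PN ≈ 0.691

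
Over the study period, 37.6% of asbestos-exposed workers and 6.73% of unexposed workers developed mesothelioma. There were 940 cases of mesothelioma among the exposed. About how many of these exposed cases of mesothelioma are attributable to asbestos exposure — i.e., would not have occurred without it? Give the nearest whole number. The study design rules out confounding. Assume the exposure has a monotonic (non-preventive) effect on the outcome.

p₁ = 0.376, p₀ = 0.0673.
PN = (p₁ − p₀)/p₁ = (0.376 − 0.0673) / 0.376 ≈ 0.82101.
Attributable cases ≈ PN × (exposed cases) = 0.82101 × 940 ≈ 771.75.

about 772 cases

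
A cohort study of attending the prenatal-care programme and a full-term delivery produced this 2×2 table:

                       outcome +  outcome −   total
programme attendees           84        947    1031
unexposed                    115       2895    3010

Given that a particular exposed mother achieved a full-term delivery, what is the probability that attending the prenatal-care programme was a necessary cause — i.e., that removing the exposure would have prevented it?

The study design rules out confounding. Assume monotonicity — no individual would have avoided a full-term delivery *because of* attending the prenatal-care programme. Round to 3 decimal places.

p₁ = P(outcome | exposed) = 84/1031 = 0.081474
p₀ = P(outcome | unexposed) = 115/3010 = 0.038206
Under exogeneity and monotonicity, PN = (p₁ − p₀)/p₁.
PN = (0.081474 − 0.038206) / 0.081474 ≈ 0.5311

PN ≈ 0.531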